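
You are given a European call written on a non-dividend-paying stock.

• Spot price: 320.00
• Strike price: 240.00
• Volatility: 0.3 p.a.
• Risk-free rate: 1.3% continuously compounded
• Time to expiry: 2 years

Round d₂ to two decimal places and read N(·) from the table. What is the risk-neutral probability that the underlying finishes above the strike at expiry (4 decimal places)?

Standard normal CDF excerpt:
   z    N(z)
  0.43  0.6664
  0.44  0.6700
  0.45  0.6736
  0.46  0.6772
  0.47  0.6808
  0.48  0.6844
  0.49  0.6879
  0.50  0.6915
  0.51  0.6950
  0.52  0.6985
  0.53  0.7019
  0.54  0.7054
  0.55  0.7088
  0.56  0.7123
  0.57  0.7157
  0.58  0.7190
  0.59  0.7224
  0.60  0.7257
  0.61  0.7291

0.7019

σ√T = 0.3·√2 = 0.4243
d₁ = [ln(320/240) + (0.013 + 0.3²/2)·2] / 0.4243 = [0.2877 + 0.1160] / 0.4243 = 0.9515 which rounds to 0.95
d₂ = d₁ − σ√T = 0.9515 − 0.4243 = 0.5272 which rounds to 0.53
Risk-neutral Pr[S_T > K] = N(d₂) = N(0.53) = 0.7019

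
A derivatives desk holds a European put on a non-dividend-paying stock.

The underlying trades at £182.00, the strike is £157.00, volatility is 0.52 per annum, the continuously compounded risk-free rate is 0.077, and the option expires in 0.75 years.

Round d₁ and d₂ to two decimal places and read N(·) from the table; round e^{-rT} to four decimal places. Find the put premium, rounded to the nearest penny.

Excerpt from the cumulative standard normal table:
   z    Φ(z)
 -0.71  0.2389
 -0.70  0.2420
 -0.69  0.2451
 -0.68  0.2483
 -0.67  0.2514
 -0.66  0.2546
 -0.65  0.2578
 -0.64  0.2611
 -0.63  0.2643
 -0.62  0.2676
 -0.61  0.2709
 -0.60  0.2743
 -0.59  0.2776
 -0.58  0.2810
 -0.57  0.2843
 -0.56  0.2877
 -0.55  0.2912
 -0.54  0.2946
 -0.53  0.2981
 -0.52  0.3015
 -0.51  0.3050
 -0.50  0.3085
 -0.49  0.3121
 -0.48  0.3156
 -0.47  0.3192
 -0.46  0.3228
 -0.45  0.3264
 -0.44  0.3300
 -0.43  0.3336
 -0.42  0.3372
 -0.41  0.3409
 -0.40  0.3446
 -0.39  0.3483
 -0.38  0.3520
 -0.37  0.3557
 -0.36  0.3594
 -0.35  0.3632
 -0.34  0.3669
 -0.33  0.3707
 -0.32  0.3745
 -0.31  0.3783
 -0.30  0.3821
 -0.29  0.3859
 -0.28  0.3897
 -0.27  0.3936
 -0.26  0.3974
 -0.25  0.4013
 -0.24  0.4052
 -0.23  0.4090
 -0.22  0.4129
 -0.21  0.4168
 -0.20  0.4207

σ√T = 0.52·√0.75 = 0.4503
d₁ = [ln(182/157) + (0.077 + 0.52²/2)·0.75] / 0.4503 = [0.1478 + 0.1592] / 0.4503 = 0.6815 ≈ 0.68
d₂ = d₁ − σ√T = 0.6815 − 0.4503 = 0.2312 ≈ 0.23
exp(−rT) = exp(−0.077·0.75) = 0.9439
P = 157·0.9439·N(-0.23) − 182·N(-0.68) = 157·0.9439·0.4090 − 182·0.2483 = 60.6107 − 45.1906 = 15.4201

£15.42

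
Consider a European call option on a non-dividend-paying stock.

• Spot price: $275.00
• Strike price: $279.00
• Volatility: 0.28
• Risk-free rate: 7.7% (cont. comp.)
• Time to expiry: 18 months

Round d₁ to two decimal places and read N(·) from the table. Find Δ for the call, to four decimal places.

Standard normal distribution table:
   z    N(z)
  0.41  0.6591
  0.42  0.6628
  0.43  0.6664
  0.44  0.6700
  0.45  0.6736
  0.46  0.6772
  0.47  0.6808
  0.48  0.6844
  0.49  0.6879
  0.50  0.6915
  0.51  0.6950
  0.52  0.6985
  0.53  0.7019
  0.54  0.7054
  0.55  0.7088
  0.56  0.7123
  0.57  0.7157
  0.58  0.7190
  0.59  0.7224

0.6808

σ√T = 0.28 × 1.2247 = 0.3429
d₁ = [ln(275/279) + (0.077 + 0.28²/2)·1.5] / 0.3429 = [-0.0144 + 0.1743] / 0.3429 = 0.4662 which rounds to 0.47
N(d₁) = N(0.47) = 0.6808
Δ_call = N(d₁) = 0.6808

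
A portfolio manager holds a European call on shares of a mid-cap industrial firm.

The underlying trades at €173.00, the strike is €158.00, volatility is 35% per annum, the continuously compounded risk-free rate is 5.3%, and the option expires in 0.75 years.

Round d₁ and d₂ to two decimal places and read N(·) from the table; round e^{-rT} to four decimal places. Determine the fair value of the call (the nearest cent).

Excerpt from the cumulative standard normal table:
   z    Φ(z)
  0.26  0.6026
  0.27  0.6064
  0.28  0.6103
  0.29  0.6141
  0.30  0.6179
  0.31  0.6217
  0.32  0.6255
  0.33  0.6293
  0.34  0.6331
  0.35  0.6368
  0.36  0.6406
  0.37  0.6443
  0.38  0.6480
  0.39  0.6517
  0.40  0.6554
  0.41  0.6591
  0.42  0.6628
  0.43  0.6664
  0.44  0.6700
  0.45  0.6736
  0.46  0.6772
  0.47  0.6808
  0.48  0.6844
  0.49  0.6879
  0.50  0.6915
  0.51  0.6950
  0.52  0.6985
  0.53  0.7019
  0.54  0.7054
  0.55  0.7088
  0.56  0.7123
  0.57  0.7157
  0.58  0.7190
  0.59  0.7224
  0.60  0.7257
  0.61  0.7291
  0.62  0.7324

σ√T = 0.35·√0.75 = 0.3031
d₁ = [ln(173/158) + (0.053 + 0.35²/2)·0.75] / 0.3031 = [0.0907 + 0.0857] / 0.3031 = 0.5819 ⇒ 0.58
d₂ = d₁ − σ√T = 0.5819 − 0.3031 = 0.2788 ⇒ 0.28
exp(−rT) = exp(−0.053·0.75) = 0.9610
N(d₁) = N(0.58) = 0.7190;  N(d₂) = N(0.28) = 0.6103
C = 173·0.7190 − 158·0.9610·0.6103 = 124.3870 − 92.6667 = 31.7203

€31.72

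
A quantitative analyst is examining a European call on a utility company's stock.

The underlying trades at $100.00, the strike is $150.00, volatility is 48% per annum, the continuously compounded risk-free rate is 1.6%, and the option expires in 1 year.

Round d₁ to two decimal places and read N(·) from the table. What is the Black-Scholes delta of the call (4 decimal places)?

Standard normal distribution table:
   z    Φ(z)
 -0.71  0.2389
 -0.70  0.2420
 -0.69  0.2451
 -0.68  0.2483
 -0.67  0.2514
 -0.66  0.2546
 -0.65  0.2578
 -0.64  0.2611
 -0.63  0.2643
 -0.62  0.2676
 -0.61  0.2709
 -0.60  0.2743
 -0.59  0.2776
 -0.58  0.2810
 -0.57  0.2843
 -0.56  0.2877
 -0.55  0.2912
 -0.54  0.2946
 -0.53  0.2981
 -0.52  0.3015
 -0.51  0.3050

0.2843

σ√T = 0.48·√1 = 0.4800
ln(S/K) + (r + σ²/2)T = ln(100/150) + (0.016 + 0.48²/2)·1 = -0.4055 + 0.1312 = -0.2743
d₁ = -0.2743 / 0.4800 = -0.5714 which rounds to -0.57
N(d₁) = N(-0.57) = 0.2843
Δ_call = N(d₁) = 0.2843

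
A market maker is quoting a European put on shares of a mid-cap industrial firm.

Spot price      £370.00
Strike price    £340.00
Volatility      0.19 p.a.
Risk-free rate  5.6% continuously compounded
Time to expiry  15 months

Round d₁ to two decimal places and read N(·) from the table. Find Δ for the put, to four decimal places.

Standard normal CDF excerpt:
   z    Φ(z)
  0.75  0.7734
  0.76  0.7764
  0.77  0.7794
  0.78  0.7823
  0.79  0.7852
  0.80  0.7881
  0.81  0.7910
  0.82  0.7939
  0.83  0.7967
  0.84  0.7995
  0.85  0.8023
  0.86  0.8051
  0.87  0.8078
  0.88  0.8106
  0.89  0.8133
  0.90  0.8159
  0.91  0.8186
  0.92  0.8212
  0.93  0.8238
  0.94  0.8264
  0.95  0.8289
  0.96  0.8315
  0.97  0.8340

-0.2033

T = 1.25;  σ√T = 0.2124
d₁ = [ln(370/340) + (0.056 + ½·0.19²)·1.25] / (σ√T) = (0.0846 + 0.0926) / 0.2124 = 0.8338 which rounds to 0.83
N(d₁) = N(0.83) = 0.7967
Δ_put = N(d₁) − 1 = 0.7967 − 1 = -0.2033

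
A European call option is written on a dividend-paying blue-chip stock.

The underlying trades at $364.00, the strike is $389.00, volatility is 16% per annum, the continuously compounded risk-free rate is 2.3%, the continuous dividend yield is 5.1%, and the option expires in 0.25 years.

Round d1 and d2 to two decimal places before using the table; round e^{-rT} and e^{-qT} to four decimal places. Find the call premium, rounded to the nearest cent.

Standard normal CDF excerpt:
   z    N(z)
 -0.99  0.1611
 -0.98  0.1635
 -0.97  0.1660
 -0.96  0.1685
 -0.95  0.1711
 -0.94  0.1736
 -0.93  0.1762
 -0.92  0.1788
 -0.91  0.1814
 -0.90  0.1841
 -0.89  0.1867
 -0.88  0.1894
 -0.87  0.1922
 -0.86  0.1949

$2.89

T = 0.25;  σ√T = 0.0800
d₁ = [ln(364/389) + (0.023 − 0.051 + 0.16²/2)·0.25] / 0.0800 = [-0.0664 − 0.0038] / 0.0800 = -0.8778 ⇒ -0.88
d₂ = d₁ − σ√T = -0.8778 − 0.0800 = -0.9578 ⇒ -0.96
exp(−qT) = exp(−0.051·0.25) = 0.9873;  exp(−rT) = exp(−0.023·0.25) = 0.9943
N(d₁) = N(-0.88) = 0.1894;  N(d₂) = N(-0.96) = 0.1685
C = 364·0.9873·0.1894 − 389·0.9943·0.1685 = 68.0660 − 65.1729 = 2.8932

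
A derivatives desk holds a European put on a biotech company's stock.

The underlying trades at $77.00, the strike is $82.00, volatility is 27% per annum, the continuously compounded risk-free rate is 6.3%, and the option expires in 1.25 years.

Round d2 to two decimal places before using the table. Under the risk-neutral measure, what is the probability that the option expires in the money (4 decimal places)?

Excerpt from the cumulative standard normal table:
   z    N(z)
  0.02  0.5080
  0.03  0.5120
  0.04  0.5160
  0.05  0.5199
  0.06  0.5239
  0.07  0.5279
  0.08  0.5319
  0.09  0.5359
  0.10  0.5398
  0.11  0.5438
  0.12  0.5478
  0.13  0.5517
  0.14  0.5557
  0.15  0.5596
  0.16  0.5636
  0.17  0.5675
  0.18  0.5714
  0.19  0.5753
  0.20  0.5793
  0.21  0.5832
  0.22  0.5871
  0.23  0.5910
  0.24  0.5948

0.5398

σ√T = 0.27 × 1.1180 = 0.3019
d₁ = [ln(77/82) + (0.063 + 0.27²/2)·1.25] / 0.3019 = [-0.0629 + 0.1243] / 0.3019 = 0.2034 ⇒ 0.20
d₂ = d₁ − σ√T = 0.2034 − 0.3019 = -0.0985 ⇒ -0.10
Pr(exercise) under Q = N(−d₂) = N(0.10) = 0.5398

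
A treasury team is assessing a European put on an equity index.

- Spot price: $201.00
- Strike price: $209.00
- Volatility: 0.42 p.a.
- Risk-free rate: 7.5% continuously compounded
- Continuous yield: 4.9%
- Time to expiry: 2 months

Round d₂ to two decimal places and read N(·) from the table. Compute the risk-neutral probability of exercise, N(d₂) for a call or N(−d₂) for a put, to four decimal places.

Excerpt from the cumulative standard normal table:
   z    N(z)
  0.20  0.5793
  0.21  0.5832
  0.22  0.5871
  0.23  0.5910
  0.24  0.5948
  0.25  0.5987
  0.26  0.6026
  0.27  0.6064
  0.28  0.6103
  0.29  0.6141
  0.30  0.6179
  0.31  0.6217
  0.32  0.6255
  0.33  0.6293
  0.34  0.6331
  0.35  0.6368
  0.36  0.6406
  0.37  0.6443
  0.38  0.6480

0.6141

σ√T = 0.42·√0.1667 = 0.1715
d₁ = [ln(201/209) + (0.075 − 0.049 + 0.42²/2)·0.1667] / 0.1715 = [-0.0390 + 0.0190] / 0.1715 = -0.1166 ⇒ -0.12
d₂ = d₁ − σ√T = -0.1166 − 0.1715 = -0.2881 ⇒ -0.29
Risk-neutral Pr[S_T < K] = N(−d₂) = N(0.29) = 0.6141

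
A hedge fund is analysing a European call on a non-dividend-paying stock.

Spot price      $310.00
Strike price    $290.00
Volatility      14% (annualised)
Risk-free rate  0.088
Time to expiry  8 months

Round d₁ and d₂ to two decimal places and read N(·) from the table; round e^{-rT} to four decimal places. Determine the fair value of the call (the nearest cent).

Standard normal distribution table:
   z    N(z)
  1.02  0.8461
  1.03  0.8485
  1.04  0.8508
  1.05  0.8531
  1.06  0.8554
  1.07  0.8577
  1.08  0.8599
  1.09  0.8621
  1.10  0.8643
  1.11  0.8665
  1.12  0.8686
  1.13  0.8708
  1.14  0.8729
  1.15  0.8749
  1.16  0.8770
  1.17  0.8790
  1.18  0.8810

$38.55

T = 0.6667;  σ√T = 0.1143
d₁ = [ln(310/290) + (0.088 + 0.14²/2)·0.6667] / 0.1143 = [0.0667 + 0.0652] / 0.1143 = 1.1538 → 1.15
d₂ = d₁ − σ√T = 1.1538 − 0.1143 = 1.0395 → 1.04
exp(−rT) = exp(−0.088·0.6667) = 0.9430
N(d₁) = N(1.15) = 0.8749;  N(d₂) = N(1.04) = 0.8508
C = 310·0.8749 − 290·0.9430·0.8508 = 271.2190 − 232.6683 = 38.5507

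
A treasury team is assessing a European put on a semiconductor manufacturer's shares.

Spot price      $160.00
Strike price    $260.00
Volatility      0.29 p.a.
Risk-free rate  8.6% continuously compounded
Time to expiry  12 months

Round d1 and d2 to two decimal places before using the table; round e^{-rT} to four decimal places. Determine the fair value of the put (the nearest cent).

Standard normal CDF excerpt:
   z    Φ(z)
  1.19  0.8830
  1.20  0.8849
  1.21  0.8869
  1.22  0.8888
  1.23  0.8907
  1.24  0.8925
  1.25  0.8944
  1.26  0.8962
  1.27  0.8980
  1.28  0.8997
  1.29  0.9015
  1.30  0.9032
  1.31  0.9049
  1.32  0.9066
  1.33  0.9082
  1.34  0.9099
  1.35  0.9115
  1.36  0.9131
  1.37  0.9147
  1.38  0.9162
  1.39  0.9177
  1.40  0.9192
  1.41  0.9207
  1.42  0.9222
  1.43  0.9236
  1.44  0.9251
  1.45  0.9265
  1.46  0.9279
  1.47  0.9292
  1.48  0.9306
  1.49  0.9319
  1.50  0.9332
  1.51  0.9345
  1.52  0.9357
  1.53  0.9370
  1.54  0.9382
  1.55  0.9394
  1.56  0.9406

$80.72

T = 1;  σ√T = 0.2900
d₁ = [ln(160/260) + (0.086 + ½·0.29²)·1] / (σ√T) = (-0.4855 + 0.1280) / 0.2900 = -1.2326 which rounds to -1.23
d₂ = -1.2326 − 0.2900 = -1.5226 which rounds to -1.52
e^(−rT) = e^(−0.086·1) = 0.9176
N(−d₂) = N(1.52) = 0.9357;  N(−d₁) = N(1.23) = 0.8907
P = 260·0.9176·0.9357 − 160·0.8907 = 223.2356 − 142.5120 = 80.7236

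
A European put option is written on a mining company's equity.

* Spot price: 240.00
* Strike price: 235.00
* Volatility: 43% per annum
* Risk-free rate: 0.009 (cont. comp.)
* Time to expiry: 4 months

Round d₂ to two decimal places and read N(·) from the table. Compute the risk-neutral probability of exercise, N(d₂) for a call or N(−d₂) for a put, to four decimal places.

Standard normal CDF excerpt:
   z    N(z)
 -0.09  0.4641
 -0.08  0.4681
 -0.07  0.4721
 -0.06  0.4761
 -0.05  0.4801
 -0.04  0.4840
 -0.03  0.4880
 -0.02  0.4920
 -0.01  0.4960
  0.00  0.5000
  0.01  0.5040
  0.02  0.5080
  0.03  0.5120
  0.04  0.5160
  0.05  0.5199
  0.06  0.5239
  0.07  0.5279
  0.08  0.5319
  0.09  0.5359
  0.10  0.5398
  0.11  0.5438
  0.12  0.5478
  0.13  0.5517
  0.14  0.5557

T = 0.3333;  σ√T = 0.2483
ln(S/K) + (r + σ²/2)T = ln(240/235) + (0.009 + 0.43²/2)·0.3333 = 0.0211 + 0.0338 = 0.0549
d₁ = 0.0549 / 0.2483 = 0.2210 ≈ 0.22
d₂ = d₁ − σ√T = 0.2210 − 0.2483 = -0.0272 ≈ -0.03
Pr(exercise) under Q = N(−d₂) = N(0.03) = 0.5120

0.5120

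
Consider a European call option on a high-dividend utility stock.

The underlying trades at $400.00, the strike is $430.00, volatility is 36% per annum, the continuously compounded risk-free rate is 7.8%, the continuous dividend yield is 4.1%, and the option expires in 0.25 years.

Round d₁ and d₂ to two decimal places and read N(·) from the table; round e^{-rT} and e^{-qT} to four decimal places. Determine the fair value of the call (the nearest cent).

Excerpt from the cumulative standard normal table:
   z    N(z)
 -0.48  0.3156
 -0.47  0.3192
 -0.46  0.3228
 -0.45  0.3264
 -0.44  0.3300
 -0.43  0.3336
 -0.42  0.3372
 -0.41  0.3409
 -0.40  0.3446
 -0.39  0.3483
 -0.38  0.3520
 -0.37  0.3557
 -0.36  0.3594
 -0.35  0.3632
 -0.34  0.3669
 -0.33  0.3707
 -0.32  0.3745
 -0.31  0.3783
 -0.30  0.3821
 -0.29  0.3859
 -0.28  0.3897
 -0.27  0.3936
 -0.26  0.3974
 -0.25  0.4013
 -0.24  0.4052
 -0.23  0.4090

$18.18

σ√T = 0.36·√0.25 = 0.1800
d₁ = [ln(400/430) + (0.078 − 0.041 + 0.36²/2)·0.25] / 0.1800 = [-0.0723 + 0.0255] / 0.1800 = -0.2604 → -0.26
d₂ = d₁ − σ√T = -0.2604 − 0.1800 = -0.4404 → -0.44
e^(−qT) = e^(−0.041·0.25) = 0.9898;  e^(−rT) = e^(−0.078·0.25) = 0.9807
N(d₁) = N(-0.26) = 0.3974;  N(d₂) = N(-0.44) = 0.3300
C = 400·0.9898·0.3974 − 430·0.9807·0.3300 = 157.3386 − 139.1613 = 18.1773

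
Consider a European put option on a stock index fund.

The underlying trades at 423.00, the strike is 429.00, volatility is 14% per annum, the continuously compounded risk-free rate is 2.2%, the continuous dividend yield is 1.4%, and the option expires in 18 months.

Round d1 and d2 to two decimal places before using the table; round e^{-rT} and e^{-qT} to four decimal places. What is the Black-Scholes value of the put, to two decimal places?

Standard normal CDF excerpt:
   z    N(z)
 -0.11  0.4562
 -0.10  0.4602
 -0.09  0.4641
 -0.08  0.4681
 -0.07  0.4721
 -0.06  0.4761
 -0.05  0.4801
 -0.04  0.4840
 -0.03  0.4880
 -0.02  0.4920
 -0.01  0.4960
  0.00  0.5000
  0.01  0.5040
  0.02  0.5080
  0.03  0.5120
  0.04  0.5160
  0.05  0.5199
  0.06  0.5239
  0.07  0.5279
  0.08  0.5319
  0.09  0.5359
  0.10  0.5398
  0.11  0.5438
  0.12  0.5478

σ√T = 0.14 × 1.2247 = 0.1715
ln(S/K) + (r − q + σ²/2)T = ln(423/429) + (0.022 − 0.014 + 0.14²/2)·1.5 = -0.0141 + 0.0267 = 0.0126
d₁ = 0.0126 / 0.1715 = 0.0736 → 0.07
d₂ = d₁ − σ√T = 0.0736 − 0.1715 = -0.0979 → -0.10
exp(−qT) = exp(−0.014·1.5) = 0.9792;  exp(−rT) = exp(−0.022·1.5) = 0.9675
N(−d₂) = N(0.10) = 0.5398;  N(−d₁) = N(-0.07) = 0.4721
P = 429·0.9675·0.5398 − 423·0.9792·0.4721 = 224.0480 − 195.5446 = 28.5035

28.50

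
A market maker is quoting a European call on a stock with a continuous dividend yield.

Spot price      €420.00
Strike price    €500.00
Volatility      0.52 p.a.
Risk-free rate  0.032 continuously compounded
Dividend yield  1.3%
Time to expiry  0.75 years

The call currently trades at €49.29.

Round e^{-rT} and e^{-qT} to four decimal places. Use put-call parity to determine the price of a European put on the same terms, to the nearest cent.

€121.51

e^(−qT) = e^(−0.013·0.75) = 0.9903;  e^(−rT) = e^(−0.032·0.75) = 0.9763
Put-call parity: C − P = S·e^(−qT) − K·e^(−rT) = 420·0.9903 − 500·0.9763 = 415.9260 − 488.1500 = -72.2240
P = C − (C − P) = 49.29 − (-72.2240) = 121.5140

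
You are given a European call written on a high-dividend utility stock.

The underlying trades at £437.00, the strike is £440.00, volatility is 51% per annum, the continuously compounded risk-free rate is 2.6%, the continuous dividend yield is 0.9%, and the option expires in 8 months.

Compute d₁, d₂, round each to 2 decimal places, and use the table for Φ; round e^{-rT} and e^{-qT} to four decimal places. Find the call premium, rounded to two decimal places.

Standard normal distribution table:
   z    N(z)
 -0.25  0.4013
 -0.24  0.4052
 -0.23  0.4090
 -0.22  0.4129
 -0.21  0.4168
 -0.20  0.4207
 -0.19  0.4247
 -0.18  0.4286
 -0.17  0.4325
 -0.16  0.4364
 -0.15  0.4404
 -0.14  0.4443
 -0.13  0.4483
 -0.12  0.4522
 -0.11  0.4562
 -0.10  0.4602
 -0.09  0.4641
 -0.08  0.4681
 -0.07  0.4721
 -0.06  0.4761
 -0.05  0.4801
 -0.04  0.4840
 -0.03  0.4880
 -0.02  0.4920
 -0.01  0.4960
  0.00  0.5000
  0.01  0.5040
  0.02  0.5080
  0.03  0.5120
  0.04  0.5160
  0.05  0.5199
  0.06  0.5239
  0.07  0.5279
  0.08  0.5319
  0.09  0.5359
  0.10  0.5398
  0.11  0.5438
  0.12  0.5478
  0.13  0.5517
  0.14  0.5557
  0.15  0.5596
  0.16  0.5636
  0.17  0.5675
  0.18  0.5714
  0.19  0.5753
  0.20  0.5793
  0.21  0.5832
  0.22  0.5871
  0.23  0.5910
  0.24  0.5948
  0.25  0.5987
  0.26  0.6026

£73.10

σ√T = 0.51·√0.6667 = 0.4164
d₁ = [ln(437/440) + (0.026 − 0.009 + ½·0.51²)·0.6667] / (σ√T) = (-0.0068 + 0.0980) / 0.4164 = 0.2190 ⇒ 0.22
d₂ = 0.2190 − 0.4164 = -0.1974 ⇒ -0.20
exp(−qT) = exp(−0.009·0.6667) = 0.9940;  exp(−rT) = exp(−0.026·0.6667) = 0.9828
C = 437·0.9940·N(0.22) − 440·0.9828·N(-0.20) = 437·0.9940·0.5871 − 440·0.9828·0.4207 = 255.0233 − 181.9241 = 73.0992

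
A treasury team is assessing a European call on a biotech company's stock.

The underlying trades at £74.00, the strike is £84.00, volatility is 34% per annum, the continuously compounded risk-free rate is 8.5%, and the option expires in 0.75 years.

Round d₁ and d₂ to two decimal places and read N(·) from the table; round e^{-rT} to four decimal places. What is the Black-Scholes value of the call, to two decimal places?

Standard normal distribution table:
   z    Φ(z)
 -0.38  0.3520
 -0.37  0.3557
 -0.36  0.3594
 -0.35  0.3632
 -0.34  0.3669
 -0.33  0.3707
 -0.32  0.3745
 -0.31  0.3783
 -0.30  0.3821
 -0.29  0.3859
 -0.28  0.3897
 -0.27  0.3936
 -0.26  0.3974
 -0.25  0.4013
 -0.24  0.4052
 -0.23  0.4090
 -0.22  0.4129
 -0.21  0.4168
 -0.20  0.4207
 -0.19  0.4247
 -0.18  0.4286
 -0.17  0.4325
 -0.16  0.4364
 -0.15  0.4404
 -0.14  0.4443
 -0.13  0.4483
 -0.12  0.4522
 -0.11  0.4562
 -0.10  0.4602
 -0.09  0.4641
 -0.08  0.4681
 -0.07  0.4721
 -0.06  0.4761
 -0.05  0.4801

σ√T = 0.34·√0.75 = 0.2944
ln(S/K) + (r + σ²/2)T = ln(74/84) + (0.085 + 0.34²/2)·0.75 = -0.1268 + 0.1071 = -0.0197
d₁ = -0.0197 / 0.2944 = -0.0667 which rounds to -0.07
d₂ = d₁ − σ√T = -0.0667 − 0.2944 = -0.3612 which rounds to -0.36
e^(−rT) = e^(−0.085·0.75) = 0.9382
N(d₁) = N(-0.07) = 0.4721;  N(d₂) = N(-0.36) = 0.3594
C = 74·0.4721 − 84·0.9382·0.3594 = 34.9354 − 28.3239 = 6.6115

£6.61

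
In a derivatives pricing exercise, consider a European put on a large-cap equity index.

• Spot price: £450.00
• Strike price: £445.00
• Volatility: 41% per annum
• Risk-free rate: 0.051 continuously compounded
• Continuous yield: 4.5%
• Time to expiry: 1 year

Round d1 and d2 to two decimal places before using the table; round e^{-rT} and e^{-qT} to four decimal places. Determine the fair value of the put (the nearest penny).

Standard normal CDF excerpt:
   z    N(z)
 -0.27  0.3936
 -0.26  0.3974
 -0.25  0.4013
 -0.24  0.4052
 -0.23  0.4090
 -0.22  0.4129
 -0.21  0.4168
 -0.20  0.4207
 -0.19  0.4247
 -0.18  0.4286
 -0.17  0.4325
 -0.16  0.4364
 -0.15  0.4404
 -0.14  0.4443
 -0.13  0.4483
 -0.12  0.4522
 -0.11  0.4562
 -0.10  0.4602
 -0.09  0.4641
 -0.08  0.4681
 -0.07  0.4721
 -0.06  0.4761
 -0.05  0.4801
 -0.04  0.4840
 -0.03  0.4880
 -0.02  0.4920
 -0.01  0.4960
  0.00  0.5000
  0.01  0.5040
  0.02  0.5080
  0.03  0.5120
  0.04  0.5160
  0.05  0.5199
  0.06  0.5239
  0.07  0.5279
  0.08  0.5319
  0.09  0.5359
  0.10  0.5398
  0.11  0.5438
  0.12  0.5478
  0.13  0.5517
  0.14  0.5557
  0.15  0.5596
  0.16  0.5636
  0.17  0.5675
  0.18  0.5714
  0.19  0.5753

T = 1;  σ√T = 0.4100
d₁ = [ln(450/445) + (0.051 − 0.045 + 0.41²/2)·1] / 0.4100 = [0.0112 + 0.0900] / 0.4100 = 0.2469 → 0.25
d₂ = d₁ − σ√T = 0.2469 − 0.4100 = -0.1631 → -0.16
e^(−qT) = e^(−0.045·1) = 0.9560;  e^(−rT) = e^(−0.051·1) = 0.9503
P = 445·0.9503·N(0.16) − 450·0.9560·N(-0.25) = 445·0.9503·0.5636 − 450·0.9560·0.4013 = 238.3371 − 172.6393 = 65.6979

£65.70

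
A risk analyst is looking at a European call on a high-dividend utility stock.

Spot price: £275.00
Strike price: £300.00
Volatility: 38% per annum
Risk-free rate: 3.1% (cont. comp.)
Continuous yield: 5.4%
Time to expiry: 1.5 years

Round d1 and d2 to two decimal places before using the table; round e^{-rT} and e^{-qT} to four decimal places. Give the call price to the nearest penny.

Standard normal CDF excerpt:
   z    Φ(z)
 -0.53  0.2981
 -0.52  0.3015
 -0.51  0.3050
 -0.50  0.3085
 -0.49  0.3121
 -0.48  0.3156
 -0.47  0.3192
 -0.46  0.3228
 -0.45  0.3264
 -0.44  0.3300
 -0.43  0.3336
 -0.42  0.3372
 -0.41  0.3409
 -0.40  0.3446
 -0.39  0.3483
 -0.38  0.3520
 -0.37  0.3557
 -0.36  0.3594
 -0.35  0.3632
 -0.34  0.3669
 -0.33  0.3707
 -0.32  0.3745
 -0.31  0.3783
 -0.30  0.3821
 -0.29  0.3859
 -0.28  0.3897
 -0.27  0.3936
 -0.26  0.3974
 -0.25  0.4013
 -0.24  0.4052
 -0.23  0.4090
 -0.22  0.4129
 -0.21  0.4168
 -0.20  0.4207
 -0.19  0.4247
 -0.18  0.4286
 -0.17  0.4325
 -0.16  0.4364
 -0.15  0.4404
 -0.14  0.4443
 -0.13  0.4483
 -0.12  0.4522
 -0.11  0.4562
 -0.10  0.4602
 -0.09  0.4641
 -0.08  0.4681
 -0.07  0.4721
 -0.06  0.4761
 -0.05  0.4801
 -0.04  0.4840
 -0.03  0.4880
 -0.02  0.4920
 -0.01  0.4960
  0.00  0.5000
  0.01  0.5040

£34.38

T = 1.5;  σ√T = 0.4654
d₁ = [ln(275/300) + (0.031 − 0.054 + 0.38²/2)·1.5] / 0.4654 = [-0.0870 + 0.0738] / 0.4654 = -0.0284 ⇒ -0.03
d₂ = d₁ − σ√T = -0.0284 − 0.4654 = -0.4938 ⇒ -0.49
exp(−qT) = exp(−0.054·1.5) = 0.9222;  exp(−rT) = exp(−0.031·1.5) = 0.9546
N(d₁) = N(-0.03) = 0.4880;  N(d₂) = N(-0.49) = 0.3121
C = 275·0.9222·0.4880 − 300·0.9546·0.3121 = 123.7592 − 89.3792 = 34.3800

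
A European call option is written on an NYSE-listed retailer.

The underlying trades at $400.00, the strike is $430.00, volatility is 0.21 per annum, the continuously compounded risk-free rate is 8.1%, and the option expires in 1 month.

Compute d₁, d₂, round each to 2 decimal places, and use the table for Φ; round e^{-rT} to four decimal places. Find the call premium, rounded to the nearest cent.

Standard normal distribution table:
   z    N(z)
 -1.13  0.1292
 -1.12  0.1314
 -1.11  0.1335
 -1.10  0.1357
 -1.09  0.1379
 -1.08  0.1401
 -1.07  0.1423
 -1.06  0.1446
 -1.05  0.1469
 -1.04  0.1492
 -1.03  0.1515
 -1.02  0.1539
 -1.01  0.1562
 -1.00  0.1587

$1.74

T = 0.08333;  σ√T = 0.0606
d₁ = [ln(400/430) + (0.081 + 0.21²/2)·0.08333] / 0.0606 = [-0.0723 + 0.0086] / 0.0606 = -1.0513 ⇒ -1.05
d₂ = d₁ − σ√T = -1.0513 − 0.0606 = -1.1119 ⇒ -1.11
exp(−rT) = exp(−0.081·0.08333) = 0.9933
C = 400·N(-1.05) − 430·0.9933·N(-1.11) = 400·0.1469 − 430·0.9933·0.1335 = 58.7600 − 57.0204 = 1.7396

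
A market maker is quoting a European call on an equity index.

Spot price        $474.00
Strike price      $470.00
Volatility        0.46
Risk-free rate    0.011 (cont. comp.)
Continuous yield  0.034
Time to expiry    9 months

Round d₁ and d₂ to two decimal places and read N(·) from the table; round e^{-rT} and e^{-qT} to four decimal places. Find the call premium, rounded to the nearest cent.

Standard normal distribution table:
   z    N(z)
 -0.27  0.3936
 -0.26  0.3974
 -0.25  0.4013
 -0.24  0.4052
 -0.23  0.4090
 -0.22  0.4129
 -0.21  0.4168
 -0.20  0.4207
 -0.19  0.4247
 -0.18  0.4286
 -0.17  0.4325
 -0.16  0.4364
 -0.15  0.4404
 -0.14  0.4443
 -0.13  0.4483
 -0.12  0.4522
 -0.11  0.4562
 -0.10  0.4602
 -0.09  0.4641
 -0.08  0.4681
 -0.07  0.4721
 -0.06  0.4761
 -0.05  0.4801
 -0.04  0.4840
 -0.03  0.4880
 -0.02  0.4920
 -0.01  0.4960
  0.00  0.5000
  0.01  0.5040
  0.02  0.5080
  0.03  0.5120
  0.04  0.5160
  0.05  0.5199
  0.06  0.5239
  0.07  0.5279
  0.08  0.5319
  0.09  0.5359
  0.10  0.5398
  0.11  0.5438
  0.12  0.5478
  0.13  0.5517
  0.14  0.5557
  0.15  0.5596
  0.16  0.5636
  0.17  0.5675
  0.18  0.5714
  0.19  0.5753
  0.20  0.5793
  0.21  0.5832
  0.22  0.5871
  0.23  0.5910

$71.55

σ√T = 0.46·√0.75 = 0.3984
d₁ = [ln(474/470) + (0.011 − 0.034 + 0.46²/2)·0.75] / 0.3984 = [0.0085 + 0.0621] / 0.3984 = 0.1772 which rounds to 0.18
d₂ = d₁ − σ√T = 0.1772 − 0.3984 = -0.2212 which rounds to -0.22
e^(−qT) = e^(−0.034·0.75) = 0.9748;  e^(−rT) = e^(−0.011·0.75) = 0.9918
C = 474·0.9748·N(0.18) − 470·0.9918·N(-0.22) = 474·0.9748·0.5714 − 470·0.9918·0.4129 = 264.0183 − 192.4717 = 71.5467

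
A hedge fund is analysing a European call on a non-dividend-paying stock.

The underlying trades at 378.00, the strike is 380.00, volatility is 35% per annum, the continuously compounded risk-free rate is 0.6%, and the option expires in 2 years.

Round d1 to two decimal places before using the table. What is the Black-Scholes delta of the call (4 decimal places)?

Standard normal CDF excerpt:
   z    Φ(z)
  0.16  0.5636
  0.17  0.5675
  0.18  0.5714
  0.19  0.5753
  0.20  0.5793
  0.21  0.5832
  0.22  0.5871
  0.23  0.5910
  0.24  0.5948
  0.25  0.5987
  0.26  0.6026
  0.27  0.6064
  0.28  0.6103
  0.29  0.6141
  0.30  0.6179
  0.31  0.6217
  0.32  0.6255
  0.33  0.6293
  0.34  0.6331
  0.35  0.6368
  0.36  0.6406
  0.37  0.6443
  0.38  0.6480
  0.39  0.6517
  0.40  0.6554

0.6026

σ√T = 0.35·√2 = 0.4950
d₁ = [ln(378/380) + (0.006 + 0.35²/2)·2] / 0.4950 = [-0.0053 + 0.1345] / 0.4950 = 0.2611 which rounds to 0.26
N(d₁) = N(0.26) = 0.6026
Δ_call = N(d₁) = 0.6026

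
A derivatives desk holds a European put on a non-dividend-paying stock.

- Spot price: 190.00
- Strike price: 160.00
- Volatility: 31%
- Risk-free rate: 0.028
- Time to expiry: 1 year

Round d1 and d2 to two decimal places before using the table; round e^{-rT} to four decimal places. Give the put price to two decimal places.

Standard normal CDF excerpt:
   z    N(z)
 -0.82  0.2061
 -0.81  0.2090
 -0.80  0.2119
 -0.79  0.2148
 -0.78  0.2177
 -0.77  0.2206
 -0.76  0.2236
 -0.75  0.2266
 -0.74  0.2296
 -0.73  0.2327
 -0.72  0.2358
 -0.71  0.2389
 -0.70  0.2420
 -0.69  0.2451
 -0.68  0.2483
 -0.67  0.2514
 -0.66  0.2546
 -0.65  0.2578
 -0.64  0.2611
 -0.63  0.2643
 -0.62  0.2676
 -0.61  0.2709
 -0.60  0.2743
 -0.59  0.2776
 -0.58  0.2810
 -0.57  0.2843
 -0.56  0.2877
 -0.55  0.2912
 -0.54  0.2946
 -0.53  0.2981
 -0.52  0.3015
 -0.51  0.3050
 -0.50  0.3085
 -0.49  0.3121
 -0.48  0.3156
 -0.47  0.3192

σ√T = 0.31 × 1.0000 = 0.3100
d₁ = [ln(190/160) + (0.028 + ½·0.31²)·1] / (σ√T) = (0.1719 + 0.0761) / 0.3100 = 0.7997 ⇒ 0.80
d₂ = 0.7997 − 0.3100 = 0.4897 ⇒ 0.49
exp(−rT) = exp(−0.028·1) = 0.9724
P = 160·0.9724·N(-0.49) − 190·N(-0.80) = 160·0.9724·0.3121 − 190·0.2119 = 48.5578 − 40.2610 = 8.2968

8.30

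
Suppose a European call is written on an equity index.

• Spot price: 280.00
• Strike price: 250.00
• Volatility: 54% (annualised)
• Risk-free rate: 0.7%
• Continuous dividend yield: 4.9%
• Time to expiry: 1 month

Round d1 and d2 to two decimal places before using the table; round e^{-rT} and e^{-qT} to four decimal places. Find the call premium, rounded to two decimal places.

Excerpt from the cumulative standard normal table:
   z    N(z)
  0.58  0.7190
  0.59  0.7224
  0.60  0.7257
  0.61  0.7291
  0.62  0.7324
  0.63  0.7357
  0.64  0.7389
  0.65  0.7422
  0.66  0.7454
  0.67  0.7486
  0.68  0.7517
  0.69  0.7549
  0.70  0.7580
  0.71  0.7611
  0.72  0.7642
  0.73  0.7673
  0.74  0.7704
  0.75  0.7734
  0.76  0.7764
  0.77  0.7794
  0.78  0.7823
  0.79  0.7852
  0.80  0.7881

σ√T = 0.54·√0.08333 = 0.1559
d₁ = [ln(280/250) + (0.007 − 0.049 + 0.54²/2)·0.08333] / 0.1559 = [0.1133 + 0.0086] / 0.1559 = 0.7825 which rounds to 0.78
d₂ = d₁ − σ√T = 0.7825 − 0.1559 = 0.6266 which rounds to 0.63
exp(−qT) = exp(−0.049·0.08333) = 0.9959;  exp(−rT) = exp(−0.007·0.08333) = 0.9994
N(d₁) = N(0.78) = 0.7823;  N(d₂) = N(0.63) = 0.7357
C = 280·0.9959·0.7823 − 250·0.9994·0.7357 = 218.1459 − 183.8146 = 34.3313

34.33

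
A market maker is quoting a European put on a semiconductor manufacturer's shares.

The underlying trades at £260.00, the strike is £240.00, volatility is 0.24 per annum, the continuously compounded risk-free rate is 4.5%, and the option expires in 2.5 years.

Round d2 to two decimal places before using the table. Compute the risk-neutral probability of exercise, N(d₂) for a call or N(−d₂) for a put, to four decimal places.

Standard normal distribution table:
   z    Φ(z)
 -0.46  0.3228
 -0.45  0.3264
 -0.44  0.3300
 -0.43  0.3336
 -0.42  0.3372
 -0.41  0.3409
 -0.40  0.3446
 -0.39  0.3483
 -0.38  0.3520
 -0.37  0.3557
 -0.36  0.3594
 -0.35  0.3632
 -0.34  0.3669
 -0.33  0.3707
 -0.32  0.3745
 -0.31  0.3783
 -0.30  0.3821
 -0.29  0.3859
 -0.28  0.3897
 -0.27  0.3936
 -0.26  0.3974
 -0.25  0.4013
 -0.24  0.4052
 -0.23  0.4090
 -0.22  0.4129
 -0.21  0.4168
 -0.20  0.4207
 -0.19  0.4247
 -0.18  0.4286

0.3745

T = 2.5;  σ√T = 0.3795
d₁ = [ln(260/240) + (0.045 + 0.24²/2)·2.5] / 0.3795 = [0.0800 + 0.1845] / 0.3795 = 0.6971 ⇒ 0.70
d₂ = d₁ − σ√T = 0.6971 − 0.3795 = 0.3177 ⇒ 0.32
Pr(exercise) under Q = N(−d₂) = N(-0.32) = 0.3745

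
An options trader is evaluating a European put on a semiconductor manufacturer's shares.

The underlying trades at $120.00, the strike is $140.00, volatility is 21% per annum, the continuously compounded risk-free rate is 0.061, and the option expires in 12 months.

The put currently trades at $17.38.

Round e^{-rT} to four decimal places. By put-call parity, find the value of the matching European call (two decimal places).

e^(−rT) = e^(−0.061·1) = 0.9408
Put-call parity: C − P = S − K·e^(−rT) = 120 − 140·0.9408 = 120 − 131.7120 = -11.7120
C = P + (C − P) = 17.38 + (-11.7120) = 5.6680

$5.67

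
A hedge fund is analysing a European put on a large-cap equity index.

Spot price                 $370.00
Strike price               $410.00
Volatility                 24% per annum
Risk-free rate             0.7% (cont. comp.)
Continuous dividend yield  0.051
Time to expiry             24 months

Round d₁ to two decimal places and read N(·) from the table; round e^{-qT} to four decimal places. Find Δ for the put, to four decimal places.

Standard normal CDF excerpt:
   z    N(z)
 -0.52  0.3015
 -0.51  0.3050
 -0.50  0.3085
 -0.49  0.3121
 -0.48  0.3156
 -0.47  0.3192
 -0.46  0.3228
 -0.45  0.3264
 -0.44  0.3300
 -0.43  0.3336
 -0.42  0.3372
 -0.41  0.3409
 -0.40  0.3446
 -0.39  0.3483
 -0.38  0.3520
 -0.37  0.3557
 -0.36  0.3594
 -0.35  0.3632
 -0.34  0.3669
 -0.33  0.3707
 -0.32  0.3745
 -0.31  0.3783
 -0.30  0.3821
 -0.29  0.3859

-0.5885

σ√T = 0.24 × 1.4142 = 0.3394
ln(S/K) + (r − q + σ²/2)T = ln(370/410) + (0.007 − 0.051 + 0.24²/2)·2 = -0.1027 − 0.0304 = -0.1331
d₁ = -0.1331 / 0.3394 = -0.3920 which rounds to -0.39
N(d₁) = N(-0.39) = 0.3483
Δ_put = exp(−qT)·(N(d₁) − 1) = 0.9030·(0.3483 − 1) = -0.5885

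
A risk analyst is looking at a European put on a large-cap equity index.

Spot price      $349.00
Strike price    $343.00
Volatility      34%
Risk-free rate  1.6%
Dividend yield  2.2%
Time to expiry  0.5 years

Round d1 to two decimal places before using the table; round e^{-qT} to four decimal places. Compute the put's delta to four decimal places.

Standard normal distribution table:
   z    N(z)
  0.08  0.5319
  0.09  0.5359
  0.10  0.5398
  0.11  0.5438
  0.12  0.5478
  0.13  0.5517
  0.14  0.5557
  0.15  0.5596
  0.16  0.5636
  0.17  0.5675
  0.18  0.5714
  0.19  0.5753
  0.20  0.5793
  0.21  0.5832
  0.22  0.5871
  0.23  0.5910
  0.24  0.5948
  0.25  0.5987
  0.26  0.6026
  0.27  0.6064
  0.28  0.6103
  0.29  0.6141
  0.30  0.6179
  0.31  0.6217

T = 0.5;  σ√T = 0.2404
ln(S/K) + (r − q + σ²/2)T = ln(349/343) + (0.016 − 0.022 + 0.34²/2)·0.5 = 0.0173 + 0.0259 = 0.0432
d₁ = 0.0432 / 0.2404 = 0.1799 → 0.18
N(d₁) = N(0.18) = 0.5714
Δ_put = exp(−qT)·(N(d₁) − 1) = 0.9891·(0.5714 − 1) = -0.4239

-0.4239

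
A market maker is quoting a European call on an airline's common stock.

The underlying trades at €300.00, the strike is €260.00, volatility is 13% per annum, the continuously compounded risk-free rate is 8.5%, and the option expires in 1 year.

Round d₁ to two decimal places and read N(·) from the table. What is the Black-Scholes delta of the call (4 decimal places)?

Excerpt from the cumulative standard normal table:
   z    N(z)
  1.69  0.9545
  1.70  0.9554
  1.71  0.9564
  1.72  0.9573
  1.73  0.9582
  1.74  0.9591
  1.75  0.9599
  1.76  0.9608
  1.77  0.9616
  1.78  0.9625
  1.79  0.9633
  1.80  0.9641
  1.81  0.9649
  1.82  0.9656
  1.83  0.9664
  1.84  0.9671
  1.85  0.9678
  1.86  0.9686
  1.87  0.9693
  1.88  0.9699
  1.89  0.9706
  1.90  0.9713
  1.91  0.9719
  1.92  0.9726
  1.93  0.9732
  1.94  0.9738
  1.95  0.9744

σ√T = 0.13·√1 = 0.1300
ln(S/K) + (r + σ²/2)T = ln(300/260) + (0.085 + 0.13²/2)·1 = 0.1431 + 0.0935 = 0.2366
d₁ = 0.2366 / 0.1300 = 1.8196 ≈ 1.82
N(d₁) = N(1.82) = 0.9656
Δ_call = N(d₁) = 0.9656

0.9656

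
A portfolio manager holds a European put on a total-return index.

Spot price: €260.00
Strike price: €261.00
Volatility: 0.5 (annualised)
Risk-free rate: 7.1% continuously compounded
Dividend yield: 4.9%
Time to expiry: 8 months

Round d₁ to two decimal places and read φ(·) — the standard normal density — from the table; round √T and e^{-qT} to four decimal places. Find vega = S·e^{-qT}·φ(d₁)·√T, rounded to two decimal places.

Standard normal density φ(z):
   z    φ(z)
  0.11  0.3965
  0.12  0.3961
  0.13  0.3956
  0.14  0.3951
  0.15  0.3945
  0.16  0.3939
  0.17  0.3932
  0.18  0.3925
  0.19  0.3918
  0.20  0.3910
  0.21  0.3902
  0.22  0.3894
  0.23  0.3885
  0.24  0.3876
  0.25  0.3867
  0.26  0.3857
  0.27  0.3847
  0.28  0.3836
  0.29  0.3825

σ√T = 0.5 × 0.8165 = 0.4082
ln(S/K) + (r − q + σ²/2)T = ln(260/261) + (0.071 − 0.049 + 0.5²/2)·0.6667 = -0.0038 + 0.0980 = 0.0942
d₁ = 0.0942 / 0.4082 = 0.2306 → 0.23
√T = √0.6667 = 0.8165
φ(d₁) = φ(0.23) = 0.3885
e^(−qT) = e^(−0.049·0.6667) = 0.9679
vega = S·e^(−qT)·φ(d₁)·√T = 260·0.9679·0.3885·0.8165 = 79.8272

79.83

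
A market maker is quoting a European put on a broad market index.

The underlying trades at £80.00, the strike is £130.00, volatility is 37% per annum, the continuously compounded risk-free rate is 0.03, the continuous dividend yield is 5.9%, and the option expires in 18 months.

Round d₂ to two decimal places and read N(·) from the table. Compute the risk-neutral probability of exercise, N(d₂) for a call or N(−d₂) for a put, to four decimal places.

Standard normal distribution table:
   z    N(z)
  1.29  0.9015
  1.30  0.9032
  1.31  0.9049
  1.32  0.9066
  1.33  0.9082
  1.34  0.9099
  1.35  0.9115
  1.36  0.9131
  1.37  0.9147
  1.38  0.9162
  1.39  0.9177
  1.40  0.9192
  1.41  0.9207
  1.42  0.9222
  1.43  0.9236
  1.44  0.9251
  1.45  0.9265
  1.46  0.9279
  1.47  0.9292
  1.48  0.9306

σ√T = 0.37·√1.5 = 0.4532
d₁ = [ln(80/130) + (0.03 − 0.059 + 0.37²/2)·1.5] / 0.4532 = [-0.4855 + 0.0592] / 0.4532 = -0.9408 ⇒ -0.94
d₂ = d₁ − σ√T = -0.9408 − 0.4532 = -1.3940 ⇒ -1.39
Pr(exercise) under Q = N(−d₂) = N(1.39) = 0.9177

0.9177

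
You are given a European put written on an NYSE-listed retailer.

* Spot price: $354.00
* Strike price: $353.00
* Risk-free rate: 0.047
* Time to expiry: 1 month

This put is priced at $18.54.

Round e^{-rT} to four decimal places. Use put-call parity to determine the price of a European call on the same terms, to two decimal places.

exp(−rT) = exp(−0.047·0.08333) = 0.9961
Put-call parity: C − P = S − K·e^(−rT) = 354 − 353·0.9961 = 354 − 351.6233 = 2.3767
C = P + (C − P) = 18.54 + (2.3767) = 20.9167

$20.92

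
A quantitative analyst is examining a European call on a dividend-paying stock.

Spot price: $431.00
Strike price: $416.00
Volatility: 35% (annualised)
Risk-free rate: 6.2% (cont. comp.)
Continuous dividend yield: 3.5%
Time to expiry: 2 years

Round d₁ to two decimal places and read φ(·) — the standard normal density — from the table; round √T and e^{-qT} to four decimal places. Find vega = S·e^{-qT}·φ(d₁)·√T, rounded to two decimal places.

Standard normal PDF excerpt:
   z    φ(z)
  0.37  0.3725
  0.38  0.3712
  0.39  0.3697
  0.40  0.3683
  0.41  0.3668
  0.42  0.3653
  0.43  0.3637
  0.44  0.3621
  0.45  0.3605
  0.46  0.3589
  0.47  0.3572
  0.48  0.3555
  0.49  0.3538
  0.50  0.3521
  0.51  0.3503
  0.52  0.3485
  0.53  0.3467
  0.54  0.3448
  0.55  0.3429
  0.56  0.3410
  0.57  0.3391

206.70

T = 2;  σ√T = 0.4950
d₁ = [ln(431/416) + (0.062 − 0.035 + 0.35²/2)·2] / 0.4950 = [0.0354 + 0.1765] / 0.4950 = 0.4281 which rounds to 0.43
√T = √2 = 1.4142
φ(d₁) = φ(0.43) = 0.3637
exp(−qT) = exp(−0.035·2) = 0.9324
vega = S·exp(−qT)·φ(d₁)·√T = 431·0.9324·0.3637·1.4142 = 206.6968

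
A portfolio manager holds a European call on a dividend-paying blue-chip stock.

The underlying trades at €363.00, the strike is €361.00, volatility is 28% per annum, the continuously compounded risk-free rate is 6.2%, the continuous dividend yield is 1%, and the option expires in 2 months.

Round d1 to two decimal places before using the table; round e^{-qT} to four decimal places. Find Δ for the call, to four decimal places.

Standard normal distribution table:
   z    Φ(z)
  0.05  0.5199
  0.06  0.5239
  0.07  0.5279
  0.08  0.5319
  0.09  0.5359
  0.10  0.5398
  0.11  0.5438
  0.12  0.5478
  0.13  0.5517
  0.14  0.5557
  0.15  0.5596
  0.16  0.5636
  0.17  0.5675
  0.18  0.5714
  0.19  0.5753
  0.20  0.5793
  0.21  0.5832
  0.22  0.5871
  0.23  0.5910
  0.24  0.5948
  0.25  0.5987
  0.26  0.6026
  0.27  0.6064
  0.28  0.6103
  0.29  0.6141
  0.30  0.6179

σ√T = 0.28 × 0.4082 = 0.1143
d₁ = [ln(363/361) + (0.062 − 0.01 + 0.28²/2)·0.1667] / 0.1143 = [0.0055 + 0.0152] / 0.1143 = 0.1813 ⇒ 0.18
N(d₁) = N(0.18) = 0.5714
Δ_call = exp(−qT)·N(d₁) = 0.9983·0.5714 = 0.5704

0.5704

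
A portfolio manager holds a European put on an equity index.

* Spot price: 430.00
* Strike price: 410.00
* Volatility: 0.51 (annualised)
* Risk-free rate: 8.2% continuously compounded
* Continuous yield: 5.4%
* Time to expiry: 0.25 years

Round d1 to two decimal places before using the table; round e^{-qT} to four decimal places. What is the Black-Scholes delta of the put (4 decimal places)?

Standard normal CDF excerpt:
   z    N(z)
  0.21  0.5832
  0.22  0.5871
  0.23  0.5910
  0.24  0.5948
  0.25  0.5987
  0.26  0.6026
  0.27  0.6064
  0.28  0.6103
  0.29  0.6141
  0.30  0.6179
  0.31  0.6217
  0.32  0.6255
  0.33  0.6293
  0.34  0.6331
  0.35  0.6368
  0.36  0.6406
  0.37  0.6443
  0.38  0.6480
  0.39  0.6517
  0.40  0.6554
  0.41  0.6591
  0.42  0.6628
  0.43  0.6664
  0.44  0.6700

σ√T = 0.51·√0.25 = 0.2550
d₁ = [ln(430/410) + (0.082 − 0.054 + ½·0.51²)·0.25] / (σ√T) = (0.0476 + 0.0395) / 0.2550 = 0.3417 which rounds to 0.34
N(d₁) = N(0.34) = 0.6331
Δ_put = exp(−qT)·(N(d₁) − 1) = 0.9866·(0.6331 − 1) = -0.3620

-0.3620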